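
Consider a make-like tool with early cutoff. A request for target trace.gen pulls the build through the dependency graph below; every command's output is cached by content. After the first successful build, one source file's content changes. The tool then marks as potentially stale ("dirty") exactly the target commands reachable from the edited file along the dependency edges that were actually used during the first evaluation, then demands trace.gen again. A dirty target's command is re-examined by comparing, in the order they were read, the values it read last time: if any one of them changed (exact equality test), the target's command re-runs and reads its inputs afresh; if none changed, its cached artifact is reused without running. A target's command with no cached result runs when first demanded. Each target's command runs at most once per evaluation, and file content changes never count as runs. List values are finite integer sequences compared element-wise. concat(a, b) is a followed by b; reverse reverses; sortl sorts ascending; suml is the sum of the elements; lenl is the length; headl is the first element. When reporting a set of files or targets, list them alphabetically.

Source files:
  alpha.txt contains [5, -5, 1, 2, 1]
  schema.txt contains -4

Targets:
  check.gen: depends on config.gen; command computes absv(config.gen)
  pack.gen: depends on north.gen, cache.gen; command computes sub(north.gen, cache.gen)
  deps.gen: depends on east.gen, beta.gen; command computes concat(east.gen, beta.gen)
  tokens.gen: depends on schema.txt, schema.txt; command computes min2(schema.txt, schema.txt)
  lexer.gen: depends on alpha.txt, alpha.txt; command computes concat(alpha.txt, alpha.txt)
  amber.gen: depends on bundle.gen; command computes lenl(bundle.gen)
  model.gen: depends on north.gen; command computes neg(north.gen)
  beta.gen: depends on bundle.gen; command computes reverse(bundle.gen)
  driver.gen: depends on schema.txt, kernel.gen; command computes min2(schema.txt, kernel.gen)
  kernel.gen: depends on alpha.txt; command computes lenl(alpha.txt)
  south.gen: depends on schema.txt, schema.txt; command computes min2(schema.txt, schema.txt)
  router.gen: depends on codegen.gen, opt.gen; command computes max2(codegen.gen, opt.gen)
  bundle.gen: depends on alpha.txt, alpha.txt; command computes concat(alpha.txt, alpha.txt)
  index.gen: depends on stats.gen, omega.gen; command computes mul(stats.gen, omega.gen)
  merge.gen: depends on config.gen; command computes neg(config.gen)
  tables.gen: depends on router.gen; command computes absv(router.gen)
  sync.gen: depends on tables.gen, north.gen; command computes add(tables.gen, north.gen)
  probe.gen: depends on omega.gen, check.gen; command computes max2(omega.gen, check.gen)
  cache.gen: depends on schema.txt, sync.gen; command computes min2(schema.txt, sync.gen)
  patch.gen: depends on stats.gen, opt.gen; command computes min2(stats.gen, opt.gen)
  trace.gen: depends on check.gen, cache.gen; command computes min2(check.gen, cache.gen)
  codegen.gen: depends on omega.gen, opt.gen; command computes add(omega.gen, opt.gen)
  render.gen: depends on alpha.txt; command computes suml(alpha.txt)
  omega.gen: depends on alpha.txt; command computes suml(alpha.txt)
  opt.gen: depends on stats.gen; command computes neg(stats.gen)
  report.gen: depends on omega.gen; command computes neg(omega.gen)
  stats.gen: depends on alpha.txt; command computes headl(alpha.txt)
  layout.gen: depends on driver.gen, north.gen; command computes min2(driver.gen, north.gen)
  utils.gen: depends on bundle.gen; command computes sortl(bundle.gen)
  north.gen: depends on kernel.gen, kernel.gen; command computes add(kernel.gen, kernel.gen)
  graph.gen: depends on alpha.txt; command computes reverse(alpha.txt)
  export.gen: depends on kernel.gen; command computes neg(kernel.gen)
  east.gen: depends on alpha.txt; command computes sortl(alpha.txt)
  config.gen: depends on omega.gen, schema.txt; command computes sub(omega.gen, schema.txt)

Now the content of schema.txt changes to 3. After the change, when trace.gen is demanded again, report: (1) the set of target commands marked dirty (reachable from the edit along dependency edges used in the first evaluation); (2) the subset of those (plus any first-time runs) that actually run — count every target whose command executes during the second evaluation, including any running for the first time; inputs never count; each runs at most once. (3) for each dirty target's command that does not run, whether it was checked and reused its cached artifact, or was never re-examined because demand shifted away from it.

First demand of the output computes:
  kernel.gen = lenl([5, -5, 1, 2, 1]) = 5
  north.gen = add(5, 5) = 10
  omega.gen = suml([5, -5, 1, 2, 1]) = 4
  config.gen = sub(4, -4) = 8
  check.gen = absv(8) = 8
  stats.gen = headl([5, -5, 1, 2, 1]) = 5
  opt.gen = neg(5) = -5
  codegen.gen = add(4, -5) = -1
  router.gen = max2(-1, -5) = -1
  tables.gen = absv(-1) = 1
  sync.gen = add(1, 10) = 11
  cache.gen = min2(-4, 11) = -4
  trace.gen = min2(8, -4) = -4

After the edit, cleaning proceeds:
  cache.gen: a read changed (schema.txt -4->3) — executes, giving 3.
  config.gen: a read changed (schema.txt -4->3) — executes, giving 1.
  check.gen: a read changed (config.gen 8->1) — executes, giving 1.
  trace.gen: a read changed (check.gen 8->1; cache.gen -4->3) — executes, giving 1.

The edit dirties: cache.gen, check.gen, config.gen, trace.gen.
4 target commands run: cache.gen, check.gen, config.gen, trace.gen.
No dirty target's command escaped a run.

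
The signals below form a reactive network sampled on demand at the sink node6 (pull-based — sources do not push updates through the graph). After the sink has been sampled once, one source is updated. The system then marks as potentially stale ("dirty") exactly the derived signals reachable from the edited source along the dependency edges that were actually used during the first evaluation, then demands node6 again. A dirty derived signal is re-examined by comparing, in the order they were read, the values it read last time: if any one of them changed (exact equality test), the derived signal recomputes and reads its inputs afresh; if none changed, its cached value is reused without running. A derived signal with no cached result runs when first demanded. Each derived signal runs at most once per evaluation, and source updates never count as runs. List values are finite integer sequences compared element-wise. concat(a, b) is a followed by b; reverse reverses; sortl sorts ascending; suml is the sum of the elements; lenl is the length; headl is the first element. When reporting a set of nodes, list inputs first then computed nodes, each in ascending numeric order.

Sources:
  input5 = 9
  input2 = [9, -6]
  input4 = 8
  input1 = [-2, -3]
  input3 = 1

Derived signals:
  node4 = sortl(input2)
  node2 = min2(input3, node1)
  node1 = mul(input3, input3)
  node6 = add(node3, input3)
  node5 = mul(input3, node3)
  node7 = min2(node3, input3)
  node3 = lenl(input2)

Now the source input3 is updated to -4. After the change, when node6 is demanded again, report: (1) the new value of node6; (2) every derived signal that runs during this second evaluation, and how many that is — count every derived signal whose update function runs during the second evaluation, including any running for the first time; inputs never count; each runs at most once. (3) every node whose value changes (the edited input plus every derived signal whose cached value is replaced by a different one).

Initial pass — values computed on the first demand:
  node3 = lenl([9, -6]) = 2
  node6 = add(2, 1) = 3

Second demand — change propagation:
  node6: re-runs because input3 1->-4; new result -2.

node6 now evaluates to -2.
Run set: node6 (1 run).
Changed values: input3, node6.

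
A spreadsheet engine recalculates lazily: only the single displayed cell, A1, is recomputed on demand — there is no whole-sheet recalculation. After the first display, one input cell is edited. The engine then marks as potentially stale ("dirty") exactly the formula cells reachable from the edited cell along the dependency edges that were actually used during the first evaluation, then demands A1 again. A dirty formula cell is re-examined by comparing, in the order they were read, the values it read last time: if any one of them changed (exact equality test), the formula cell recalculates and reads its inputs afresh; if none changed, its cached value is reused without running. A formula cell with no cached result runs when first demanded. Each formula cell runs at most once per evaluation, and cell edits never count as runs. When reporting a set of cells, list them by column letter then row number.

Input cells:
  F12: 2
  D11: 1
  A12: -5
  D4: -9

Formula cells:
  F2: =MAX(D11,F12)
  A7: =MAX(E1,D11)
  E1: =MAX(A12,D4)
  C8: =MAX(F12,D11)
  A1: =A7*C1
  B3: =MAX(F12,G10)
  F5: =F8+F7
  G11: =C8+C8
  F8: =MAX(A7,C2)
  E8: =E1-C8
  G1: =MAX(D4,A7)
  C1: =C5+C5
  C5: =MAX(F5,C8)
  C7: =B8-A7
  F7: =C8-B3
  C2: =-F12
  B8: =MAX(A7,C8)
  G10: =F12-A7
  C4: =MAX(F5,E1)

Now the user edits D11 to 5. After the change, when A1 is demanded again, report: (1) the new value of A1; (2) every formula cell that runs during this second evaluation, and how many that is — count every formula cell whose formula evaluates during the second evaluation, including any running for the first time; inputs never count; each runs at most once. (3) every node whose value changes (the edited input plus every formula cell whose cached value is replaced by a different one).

New value of A1: 80.
Formula cells that run: A1, A7, B3, C1, C5, C8, F5, F7, F8, G10 — 10 in total.
Values that change: A1, A7, C1, C5, C8, D11, F5, F7, F8, G10.

First evaluation (everything demanded from the output):
  C2 = -(2) = -2
  C8 = MAX(2, 1) = 2
  E1 = MAX(-5, -9) = -5
  A7 = MAX(-5, 1) = 1
  F8 = MAX(1, -2) = 1
  G10 = 2 - 1 = 1
  B3 = MAX(2, 1) = 2
  F7 = 2 - 2 = 0
  F5 = 1 + 0 = 1
  C5 = MAX(1, 2) = 2
  C1 = 2 + 2 = 4
  A1 = 1 * 4 = 4

Propagation after the edit:
  A7: runs — D11 1->5; result 5.
  C8: runs — D11 1->5; result 5.
  F8: runs — A7 1->5; result 5.
  G10: runs — A7 1->5; result -3.
  B3: runs — G10 1->-3; result 2 (same value as before).
  F7: runs — C8 2->5; result 3.
  F5: runs — F8 1->5; F7 0->3; result 8.
  C5: runs — F5 1->8; C8 2->5; result 8.
  C1: runs — C5 2->8; C5 2->8; result 16.
  A1: runs — A7 1->5; C1 4->16; result 80.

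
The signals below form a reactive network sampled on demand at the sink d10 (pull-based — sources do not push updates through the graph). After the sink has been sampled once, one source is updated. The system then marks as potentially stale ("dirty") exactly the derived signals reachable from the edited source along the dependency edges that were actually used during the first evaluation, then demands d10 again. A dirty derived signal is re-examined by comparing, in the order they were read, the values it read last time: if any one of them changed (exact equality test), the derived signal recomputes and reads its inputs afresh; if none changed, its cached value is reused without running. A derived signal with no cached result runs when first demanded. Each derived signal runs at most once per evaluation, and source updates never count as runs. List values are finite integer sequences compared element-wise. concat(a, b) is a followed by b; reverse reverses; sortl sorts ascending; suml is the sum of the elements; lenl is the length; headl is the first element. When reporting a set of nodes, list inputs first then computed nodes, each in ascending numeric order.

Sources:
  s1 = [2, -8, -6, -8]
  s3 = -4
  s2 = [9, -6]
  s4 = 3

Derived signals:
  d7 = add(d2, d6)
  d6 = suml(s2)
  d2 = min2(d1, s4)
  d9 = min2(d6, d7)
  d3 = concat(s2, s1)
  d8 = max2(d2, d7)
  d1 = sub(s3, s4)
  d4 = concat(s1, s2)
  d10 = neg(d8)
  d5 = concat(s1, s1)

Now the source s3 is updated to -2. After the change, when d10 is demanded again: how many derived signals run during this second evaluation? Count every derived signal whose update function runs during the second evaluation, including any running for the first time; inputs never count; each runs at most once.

Run set: d1, d2, d7, d8, d10 (5 run).

Initial pass — values computed on the first demand:
  d1 = sub(-4, 3) = -7
  d2 = min2(-7, 3) = -7
  d6 = suml([9, -6]) = 3
  d7 = add(-7, 3) = -4
  d8 = max2(-7, -4) = -4
  d10 = neg(-4) = 4

Second demand — change propagation:
  d1: re-runs because s3 -4->-2; new result -5.
  d2: re-runs because d1 -7->-5; new result -5.
  d7: re-runs because d2 -7->-5; new result -2.
  d8: re-runs because d2 -7->-5; d7 -4->-2; new result -2.
  d10: re-runs because d8 -4->-2; new result 2.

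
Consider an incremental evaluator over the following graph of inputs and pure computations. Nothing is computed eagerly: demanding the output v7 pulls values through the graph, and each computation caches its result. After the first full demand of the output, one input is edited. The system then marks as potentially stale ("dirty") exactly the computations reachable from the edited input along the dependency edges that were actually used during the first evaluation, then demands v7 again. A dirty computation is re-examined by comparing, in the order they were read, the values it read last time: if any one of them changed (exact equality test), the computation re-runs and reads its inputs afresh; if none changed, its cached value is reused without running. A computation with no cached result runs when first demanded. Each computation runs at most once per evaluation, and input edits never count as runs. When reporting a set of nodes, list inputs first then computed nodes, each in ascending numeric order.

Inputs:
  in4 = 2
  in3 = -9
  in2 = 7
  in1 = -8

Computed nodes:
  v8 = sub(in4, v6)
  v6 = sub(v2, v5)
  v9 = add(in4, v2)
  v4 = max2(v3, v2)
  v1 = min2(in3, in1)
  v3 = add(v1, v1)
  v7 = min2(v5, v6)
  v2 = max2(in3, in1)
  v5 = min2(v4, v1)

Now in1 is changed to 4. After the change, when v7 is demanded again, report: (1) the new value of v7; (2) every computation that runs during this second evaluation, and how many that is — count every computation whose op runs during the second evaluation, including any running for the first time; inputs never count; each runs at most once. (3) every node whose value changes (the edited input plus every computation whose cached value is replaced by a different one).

v7 now evaluates to -9.
Run set: v1, v2, v4, v5, v6, v7 (6 run).
Changed values: in1, v2, v4, v6.
The important point: at v3 every value read last time is unchanged, so the dirty flag clears without a run.

Initial pass — values computed on the first demand:
  v1 = min2(-9, -8) = -9
  v2 = max2(-9, -8) = -8
  v3 = add(-9, -9) = -18
  v4 = max2(-18, -8) = -8
  v5 = min2(-8, -9) = -9
  v6 = sub(-8, -9) = 1
  v7 = min2(-9, 1) = -9

Second demand — change propagation:
  v1: re-runs because in1 -8->4; new result -9 (unchanged).
  v2: re-runs because in1 -8->4; new result 4.
  v3: re-examined; everything it read last time is the same (v1 unchanged, v1 unchanged) — cache -18 kept, no run.
  v4: re-runs because v2 -8->4; new result 4.
  v5: re-runs because v4 -8->4; new result -9 (unchanged).
  v6: re-runs because v2 -8->4; new result 13.
  v7: re-runs because v6 1->13; new result -9 (unchanged).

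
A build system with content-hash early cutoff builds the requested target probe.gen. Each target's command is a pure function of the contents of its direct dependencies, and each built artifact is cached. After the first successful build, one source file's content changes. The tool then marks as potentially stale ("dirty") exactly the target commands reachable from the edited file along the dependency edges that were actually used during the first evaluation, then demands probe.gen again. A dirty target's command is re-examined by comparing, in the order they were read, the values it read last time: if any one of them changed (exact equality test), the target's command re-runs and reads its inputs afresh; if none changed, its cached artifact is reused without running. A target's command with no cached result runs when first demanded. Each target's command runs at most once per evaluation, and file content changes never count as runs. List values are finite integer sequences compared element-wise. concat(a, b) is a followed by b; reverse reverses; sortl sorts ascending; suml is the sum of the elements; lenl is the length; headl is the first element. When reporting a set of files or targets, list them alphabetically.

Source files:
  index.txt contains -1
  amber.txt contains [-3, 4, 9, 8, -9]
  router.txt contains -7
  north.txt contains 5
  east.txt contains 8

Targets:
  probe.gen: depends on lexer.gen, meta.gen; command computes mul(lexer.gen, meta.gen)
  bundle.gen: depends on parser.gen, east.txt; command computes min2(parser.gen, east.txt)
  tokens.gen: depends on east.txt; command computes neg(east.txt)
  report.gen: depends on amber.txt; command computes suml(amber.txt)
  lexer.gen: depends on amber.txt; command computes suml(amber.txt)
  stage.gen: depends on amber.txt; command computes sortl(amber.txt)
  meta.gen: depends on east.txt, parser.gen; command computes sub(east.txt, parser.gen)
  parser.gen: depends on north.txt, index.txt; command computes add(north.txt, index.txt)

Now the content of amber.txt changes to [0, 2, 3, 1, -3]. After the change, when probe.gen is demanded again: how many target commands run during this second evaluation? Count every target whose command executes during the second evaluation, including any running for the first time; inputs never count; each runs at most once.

First evaluation (everything demanded from the output):
  lexer.gen = suml([-3, 4, 9, 8, -9]) = 9
  parser.gen = add(5, -1) = 4
  meta.gen = sub(8, 4) = 4
  probe.gen = mul(9, 4) = 36

Propagation after the edit:
  lexer.gen: runs — amber.txt [-3, 4, 9, 8, -9]->[0, 2, 3, 1, -3]; result 3.
  probe.gen: runs — lexer.gen 9->3; result 12.

Target commands that run: lexer.gen, probe.gen — 2 in total.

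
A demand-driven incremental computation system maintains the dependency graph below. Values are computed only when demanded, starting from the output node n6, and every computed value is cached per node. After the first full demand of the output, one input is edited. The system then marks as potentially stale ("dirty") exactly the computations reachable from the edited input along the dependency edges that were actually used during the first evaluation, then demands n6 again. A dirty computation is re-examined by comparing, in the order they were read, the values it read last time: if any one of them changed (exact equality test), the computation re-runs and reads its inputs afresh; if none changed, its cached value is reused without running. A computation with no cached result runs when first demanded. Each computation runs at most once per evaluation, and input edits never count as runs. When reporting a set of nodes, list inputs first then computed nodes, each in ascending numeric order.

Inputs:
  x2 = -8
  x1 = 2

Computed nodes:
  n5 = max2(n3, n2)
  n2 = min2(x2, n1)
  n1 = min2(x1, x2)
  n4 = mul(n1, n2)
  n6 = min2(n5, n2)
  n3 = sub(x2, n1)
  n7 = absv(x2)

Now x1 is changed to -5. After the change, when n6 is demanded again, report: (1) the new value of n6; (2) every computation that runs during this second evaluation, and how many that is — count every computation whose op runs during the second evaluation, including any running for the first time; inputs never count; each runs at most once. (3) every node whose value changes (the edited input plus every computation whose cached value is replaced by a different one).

First evaluation (everything demanded from the output):
  n1 = min2(2, -8) = -8
  n2 = min2(-8, -8) = -8
  n3 = sub(-8, -8) = 0
  n5 = max2(0, -8) = 0
  n6 = min2(0, -8) = -8

Propagation after the edit:
  n1: runs — x1 2->-5; result -8 (same value as before).
  n2: checked — values it read are unchanged (x2 unchanged, n1 unchanged); reused cached -8 without running.
  n3: checked — values it read are unchanged (x2 unchanged, n1 unchanged); reused cached 0 without running.
  n5: checked — values it read are unchanged (n3 unchanged, n2 unchanged); reused cached 0 without running.
  n6: checked — values it read are unchanged (n5 unchanged, n2 unchanged); reused cached -8 without running.

Key observation: the change is absorbed at n1 — it re-runs but produces the same value, and the output's value is unchanged.

New value of n6: -8.
Computations that run: n1 — 1 in total.
Values that change: x1.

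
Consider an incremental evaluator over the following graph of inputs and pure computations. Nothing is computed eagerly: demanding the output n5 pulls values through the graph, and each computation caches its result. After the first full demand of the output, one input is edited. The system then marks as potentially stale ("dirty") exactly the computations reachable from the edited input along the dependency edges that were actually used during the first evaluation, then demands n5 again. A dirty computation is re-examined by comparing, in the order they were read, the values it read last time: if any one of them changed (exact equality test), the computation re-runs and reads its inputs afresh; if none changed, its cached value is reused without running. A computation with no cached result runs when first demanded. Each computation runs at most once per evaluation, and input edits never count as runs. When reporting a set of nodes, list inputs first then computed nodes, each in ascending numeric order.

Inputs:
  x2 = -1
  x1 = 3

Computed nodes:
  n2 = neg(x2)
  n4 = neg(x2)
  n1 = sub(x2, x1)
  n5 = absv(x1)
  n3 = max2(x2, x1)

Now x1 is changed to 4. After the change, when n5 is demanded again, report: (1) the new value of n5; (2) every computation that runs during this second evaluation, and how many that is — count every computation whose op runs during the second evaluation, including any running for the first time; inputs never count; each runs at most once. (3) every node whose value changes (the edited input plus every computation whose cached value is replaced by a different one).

Initial pass — values computed on the first demand:
  n5 = absv(3) = 3

Second demand — change propagation:
  n5: re-runs because x1 3->4; new result 4.

n5 now evaluates to 4.
Run set: n5 (1 run).
Changed values: x1, n5.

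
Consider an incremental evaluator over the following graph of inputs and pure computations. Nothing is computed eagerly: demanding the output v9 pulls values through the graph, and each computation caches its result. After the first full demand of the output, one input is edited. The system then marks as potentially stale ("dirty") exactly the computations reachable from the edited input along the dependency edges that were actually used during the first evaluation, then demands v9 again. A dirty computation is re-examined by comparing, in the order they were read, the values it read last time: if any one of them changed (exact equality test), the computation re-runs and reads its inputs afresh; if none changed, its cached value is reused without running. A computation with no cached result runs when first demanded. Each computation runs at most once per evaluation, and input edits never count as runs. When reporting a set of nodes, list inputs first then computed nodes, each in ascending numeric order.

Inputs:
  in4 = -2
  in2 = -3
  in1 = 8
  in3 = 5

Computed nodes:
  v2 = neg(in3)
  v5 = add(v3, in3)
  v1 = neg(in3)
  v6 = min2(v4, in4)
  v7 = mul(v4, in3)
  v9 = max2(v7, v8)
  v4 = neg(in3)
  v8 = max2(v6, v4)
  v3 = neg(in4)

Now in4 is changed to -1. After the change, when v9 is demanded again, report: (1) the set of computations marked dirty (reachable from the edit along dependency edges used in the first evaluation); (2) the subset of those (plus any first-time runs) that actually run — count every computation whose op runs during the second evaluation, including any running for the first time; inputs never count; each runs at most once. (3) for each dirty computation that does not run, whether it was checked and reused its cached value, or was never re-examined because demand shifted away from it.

Dirty set: v6, v8, v9.
Run set: v6 (1 run).
Re-examined without running (cache reused): v8, v9.
The important point: v6 recomputes to an identical value, and the output ends up unchanged.

Initial pass — values computed on the first demand:
  v4 = neg(5) = -5
  v6 = min2(-5, -2) = -5
  v7 = mul(-5, 5) = -25
  v8 = max2(-5, -5) = -5
  v9 = max2(-25, -5) = -5

Second demand — change propagation:
  v6: re-runs because in4 -2->-1; new result -5 (unchanged).
  v8: re-examined; everything it read last time is the same (v6 unchanged, v4 unchanged) — cache -5 kept, no run.
  v9: re-examined; everything it read last time is the same (v7 unchanged, v8 unchanged) — cache -5 kept, no run.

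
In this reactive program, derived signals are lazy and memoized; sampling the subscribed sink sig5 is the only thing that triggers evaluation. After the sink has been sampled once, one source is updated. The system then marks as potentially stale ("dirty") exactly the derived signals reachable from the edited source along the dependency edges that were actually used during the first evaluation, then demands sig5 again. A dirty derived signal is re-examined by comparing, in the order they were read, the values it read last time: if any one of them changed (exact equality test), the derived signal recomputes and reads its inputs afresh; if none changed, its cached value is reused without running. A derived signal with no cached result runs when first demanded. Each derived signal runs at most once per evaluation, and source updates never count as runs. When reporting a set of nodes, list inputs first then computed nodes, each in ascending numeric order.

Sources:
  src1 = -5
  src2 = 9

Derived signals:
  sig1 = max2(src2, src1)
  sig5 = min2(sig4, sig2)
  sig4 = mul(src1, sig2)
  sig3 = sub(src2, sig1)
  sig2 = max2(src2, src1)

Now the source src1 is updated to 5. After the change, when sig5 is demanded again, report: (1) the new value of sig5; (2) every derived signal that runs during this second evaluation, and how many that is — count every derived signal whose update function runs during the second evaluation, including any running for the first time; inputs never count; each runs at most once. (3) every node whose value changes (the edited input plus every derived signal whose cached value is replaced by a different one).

Demanding sig5 again yields 9.
3 derived signals run: sig2, sig4, sig5.
The nodes whose values change: src1, sig4, sig5.

First demand of the output computes:
  sig2 = max2(9, -5) = 9
  sig4 = mul(-5, 9) = -45
  sig5 = min2(-45, 9) = -45

After the edit, cleaning proceeds:
  sig2: a read changed (src1 -5->5) — executes, giving 9 — identical to its old value.
  sig4: a read changed (src1 -5->5) — executes, giving 45.
  sig5: a read changed (sig4 -45->45) — executes, giving 9.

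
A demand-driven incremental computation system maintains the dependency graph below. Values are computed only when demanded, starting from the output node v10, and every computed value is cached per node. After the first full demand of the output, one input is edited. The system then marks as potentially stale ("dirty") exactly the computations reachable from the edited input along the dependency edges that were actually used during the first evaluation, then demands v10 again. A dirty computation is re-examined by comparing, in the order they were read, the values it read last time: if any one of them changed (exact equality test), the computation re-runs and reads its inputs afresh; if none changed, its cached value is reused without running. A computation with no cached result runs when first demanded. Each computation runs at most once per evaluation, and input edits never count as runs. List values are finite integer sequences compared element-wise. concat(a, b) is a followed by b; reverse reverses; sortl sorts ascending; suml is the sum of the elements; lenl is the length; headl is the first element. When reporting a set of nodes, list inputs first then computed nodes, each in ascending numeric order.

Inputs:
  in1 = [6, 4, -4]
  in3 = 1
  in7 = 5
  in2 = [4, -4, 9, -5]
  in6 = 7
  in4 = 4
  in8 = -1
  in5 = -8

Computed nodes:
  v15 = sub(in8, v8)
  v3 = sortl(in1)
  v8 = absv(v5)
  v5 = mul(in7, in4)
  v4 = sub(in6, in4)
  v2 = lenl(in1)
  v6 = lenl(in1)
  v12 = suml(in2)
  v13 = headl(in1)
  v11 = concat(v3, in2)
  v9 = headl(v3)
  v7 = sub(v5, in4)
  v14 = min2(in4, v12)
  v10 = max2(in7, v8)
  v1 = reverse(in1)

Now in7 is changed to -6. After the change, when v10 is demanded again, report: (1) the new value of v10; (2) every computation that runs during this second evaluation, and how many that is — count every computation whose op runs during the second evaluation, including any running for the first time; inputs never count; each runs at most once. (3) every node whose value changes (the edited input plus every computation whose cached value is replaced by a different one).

New value of v10: 24.
Computations that run: v5, v8, v10 — 3 in total.
Values that change: in7, v5, v8, v10.

First evaluation (everything demanded from the output):
  v5 = mul(5, 4) = 20
  v8 = absv(20) = 20
  v10 = max2(5, 20) = 20

Propagation after the edit:
  v5: runs — in7 5->-6; result -24.
  v8: runs — v5 20->-24; result 24.
  v10: runs — in7 5->-6; v8 20->24; result 24.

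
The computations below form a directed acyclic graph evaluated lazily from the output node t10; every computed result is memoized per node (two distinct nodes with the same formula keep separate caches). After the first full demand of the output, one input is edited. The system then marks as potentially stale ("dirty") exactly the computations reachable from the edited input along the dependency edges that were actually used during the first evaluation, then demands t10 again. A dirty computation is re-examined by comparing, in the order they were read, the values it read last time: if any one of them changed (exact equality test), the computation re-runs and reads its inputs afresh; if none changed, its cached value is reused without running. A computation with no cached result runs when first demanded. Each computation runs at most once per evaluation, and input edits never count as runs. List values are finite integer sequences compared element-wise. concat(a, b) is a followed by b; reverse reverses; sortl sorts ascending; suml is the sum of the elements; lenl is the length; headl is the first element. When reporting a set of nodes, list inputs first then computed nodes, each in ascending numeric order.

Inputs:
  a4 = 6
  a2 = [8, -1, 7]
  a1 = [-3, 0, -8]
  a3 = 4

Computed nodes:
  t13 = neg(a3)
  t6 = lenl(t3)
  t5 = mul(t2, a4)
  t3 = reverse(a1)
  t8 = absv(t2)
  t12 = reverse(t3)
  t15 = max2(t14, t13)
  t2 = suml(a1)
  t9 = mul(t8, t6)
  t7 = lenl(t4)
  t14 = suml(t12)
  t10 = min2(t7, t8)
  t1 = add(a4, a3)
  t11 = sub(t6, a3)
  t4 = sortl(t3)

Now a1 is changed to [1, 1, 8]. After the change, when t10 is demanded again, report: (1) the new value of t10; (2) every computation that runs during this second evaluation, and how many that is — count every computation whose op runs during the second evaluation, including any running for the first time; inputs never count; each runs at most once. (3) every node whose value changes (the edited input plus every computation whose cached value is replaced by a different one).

Demanding t10 again yields 3.
6 computations run: t2, t3, t4, t7, t8, t10.
The nodes whose values change: a1, t2, t3, t4, t8.

First demand of the output computes:
  t2 = suml([-3, 0, -8]) = -11
  t3 = reverse([-3, 0, -8]) = [-8, 0, -3]
  t4 = sortl([-8, 0, -3]) = [-8, -3, 0]
  t7 = lenl([-8, -3, 0]) = 3
  t8 = absv(-11) = 11
  t10 = min2(3, 11) = 3

After the edit, cleaning proceeds:
  t2: a read changed (a1 [-3, 0, -8]->[1, 1, 8]) — executes, giving 10.
  t3: a read changed (a1 [-3, 0, -8]->[1, 1, 8]) — executes, giving [8, 1, 1].
  t4: a read changed (t3 [-8, 0, -3]->[8, 1, 1]) — executes, giving [1, 1, 8].
  t7: a read changed (t4 [-8, -3, 0]->[1, 1, 8]) — executes, giving 3 — identical to its old value.
  t8: a read changed (t2 -11->10) — executes, giving 10.
  t10: a read changed (t8 11->10) — executes, giving 3 — identical to its old value.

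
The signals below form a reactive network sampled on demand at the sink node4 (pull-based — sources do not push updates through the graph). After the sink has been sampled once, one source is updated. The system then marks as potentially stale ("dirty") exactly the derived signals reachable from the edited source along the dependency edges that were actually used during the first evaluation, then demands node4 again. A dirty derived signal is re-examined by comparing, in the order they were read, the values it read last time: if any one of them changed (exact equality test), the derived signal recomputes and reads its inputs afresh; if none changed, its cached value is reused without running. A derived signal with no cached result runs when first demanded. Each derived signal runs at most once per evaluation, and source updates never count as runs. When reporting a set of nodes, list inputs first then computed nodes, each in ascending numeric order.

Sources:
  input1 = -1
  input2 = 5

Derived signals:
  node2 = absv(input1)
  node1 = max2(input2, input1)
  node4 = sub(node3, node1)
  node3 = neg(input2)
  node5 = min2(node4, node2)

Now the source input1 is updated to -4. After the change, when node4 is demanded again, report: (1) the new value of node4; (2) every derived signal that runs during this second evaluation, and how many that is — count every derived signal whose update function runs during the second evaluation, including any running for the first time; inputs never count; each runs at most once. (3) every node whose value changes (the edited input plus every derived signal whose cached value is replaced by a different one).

node4 now evaluates to -10.
Run set: node1 (1 run).
Changed values: input1.
The important point: node1 recomputes to an identical value, and the output ends up unchanged.

Initial pass — values computed on the first demand:
  node1 = max2(5, -1) = 5
  node3 = neg(5) = -5
  node4 = sub(-5, 5) = -10

Second demand — change propagation:
  node1: re-runs because input1 -1->-4; new result 5 (unchanged).
  node4: re-examined; everything it read last time is the same (node3 unchanged, node1 unchanged) — cache -10 kept, no run.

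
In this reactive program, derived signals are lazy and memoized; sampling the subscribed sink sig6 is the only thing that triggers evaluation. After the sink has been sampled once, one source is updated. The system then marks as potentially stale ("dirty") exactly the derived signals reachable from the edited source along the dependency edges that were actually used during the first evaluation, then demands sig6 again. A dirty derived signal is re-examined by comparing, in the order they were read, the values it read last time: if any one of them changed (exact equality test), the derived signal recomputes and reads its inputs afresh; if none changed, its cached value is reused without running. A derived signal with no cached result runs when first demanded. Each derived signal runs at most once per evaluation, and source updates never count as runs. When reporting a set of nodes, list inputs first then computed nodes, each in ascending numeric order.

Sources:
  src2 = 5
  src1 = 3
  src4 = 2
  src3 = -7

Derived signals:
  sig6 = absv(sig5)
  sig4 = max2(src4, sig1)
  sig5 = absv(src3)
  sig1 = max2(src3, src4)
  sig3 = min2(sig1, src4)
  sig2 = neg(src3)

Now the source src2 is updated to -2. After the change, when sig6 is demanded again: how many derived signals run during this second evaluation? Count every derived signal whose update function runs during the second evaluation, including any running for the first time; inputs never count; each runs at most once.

0 derived signals run: none.
Note the shortcut — nothing in the graph depends on src2 at all, so no recomputation happens.

First demand of the output computes:
  sig5 = absv(-7) = 7
  sig6 = absv(7) = 7

After the edit, cleaning proceeds:
  no node depends on src2 at all; the second demand re-runs nothing.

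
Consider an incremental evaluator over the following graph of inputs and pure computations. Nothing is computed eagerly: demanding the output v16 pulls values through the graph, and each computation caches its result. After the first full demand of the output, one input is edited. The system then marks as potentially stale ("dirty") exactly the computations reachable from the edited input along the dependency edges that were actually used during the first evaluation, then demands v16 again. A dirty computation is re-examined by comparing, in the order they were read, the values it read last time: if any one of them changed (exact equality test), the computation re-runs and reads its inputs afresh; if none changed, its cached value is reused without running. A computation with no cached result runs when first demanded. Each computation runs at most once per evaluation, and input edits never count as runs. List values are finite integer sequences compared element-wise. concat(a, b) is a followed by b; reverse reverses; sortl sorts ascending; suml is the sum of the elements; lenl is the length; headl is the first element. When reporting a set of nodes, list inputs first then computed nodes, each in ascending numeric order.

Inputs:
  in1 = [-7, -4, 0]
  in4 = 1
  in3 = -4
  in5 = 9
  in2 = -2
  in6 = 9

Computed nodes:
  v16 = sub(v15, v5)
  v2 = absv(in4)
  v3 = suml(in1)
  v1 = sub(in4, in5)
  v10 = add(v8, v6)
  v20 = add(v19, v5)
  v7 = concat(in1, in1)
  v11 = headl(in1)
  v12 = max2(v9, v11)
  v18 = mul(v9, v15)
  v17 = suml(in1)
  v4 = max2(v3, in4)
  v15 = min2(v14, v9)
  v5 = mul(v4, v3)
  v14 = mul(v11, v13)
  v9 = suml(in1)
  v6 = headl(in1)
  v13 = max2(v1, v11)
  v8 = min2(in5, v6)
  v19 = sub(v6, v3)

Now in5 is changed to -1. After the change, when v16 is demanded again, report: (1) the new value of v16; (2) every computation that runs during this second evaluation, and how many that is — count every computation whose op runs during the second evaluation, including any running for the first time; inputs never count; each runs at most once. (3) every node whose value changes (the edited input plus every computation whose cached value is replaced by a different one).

Initial pass — values computed on the first demand:
  v1 = sub(1, 9) = -8
  v3 = suml([-7, -4, 0]) = -11
  v4 = max2(-11, 1) = 1
  v5 = mul(1, -11) = -11
  v9 = suml([-7, -4, 0]) = -11
  v11 = headl([-7, -4, 0]) = -7
  v13 = max2(-8, -7) = -7
  v14 = mul(-7, -7) = 49
  v15 = min2(49, -11) = -11
  v16 = sub(-11, -11) = 0

Second demand — change propagation:
  v1: re-runs because in5 9->-1; new result 2.
  v13: re-runs because v1 -8->2; new result 2.
  v14: re-runs because v13 -7->2; new result -14.
  v15: re-runs because v14 49->-14; new result -14.
  v16: re-runs because v15 -11->-14; new result -3.

v16 now evaluates to -3.
Run set: v1, v13, v14, v15, v16 (5 run).
Changed values: in5, v1, v13, v14, v15, v16.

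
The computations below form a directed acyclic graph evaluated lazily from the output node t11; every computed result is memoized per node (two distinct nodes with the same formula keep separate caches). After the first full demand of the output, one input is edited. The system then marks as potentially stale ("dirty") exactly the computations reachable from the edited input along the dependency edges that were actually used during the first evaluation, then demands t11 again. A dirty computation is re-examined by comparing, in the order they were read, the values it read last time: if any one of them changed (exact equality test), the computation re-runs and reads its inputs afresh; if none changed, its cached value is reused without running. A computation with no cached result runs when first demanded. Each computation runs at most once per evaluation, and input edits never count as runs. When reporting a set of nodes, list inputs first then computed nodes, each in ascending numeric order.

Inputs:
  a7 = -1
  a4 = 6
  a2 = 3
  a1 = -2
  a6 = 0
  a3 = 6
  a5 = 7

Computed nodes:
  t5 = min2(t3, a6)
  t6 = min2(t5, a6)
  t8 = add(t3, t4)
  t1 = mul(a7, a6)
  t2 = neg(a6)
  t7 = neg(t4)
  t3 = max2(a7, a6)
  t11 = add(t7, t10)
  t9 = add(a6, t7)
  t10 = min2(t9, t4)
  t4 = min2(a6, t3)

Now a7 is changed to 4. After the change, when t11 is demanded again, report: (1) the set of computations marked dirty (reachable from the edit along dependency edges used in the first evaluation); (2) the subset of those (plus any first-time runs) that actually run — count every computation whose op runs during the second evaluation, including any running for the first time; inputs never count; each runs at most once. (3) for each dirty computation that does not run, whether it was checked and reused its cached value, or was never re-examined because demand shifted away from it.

The edit dirties: t3, t4, t7, t9, t10, t11.
2 computations run: t3, t4.
Cache hits after checking: t7, t9, t10, t11.
Note the absorption at t4: it re-runs yet its value is the same, leaving the output's value untouched.

First demand of the output computes:
  t3 = max2(-1, 0) = 0
  t4 = min2(0, 0) = 0
  t7 = neg(0) = 0
  t9 = add(0, 0) = 0
  t10 = min2(0, 0) = 0
  t11 = add(0, 0) = 0

After the edit, cleaning proceeds:
  t3: a read changed (a7 -1->4) — executes, giving 4.
  t4: a read changed (t3 0->4) — executes, giving 0 — identical to its old value.
  t7: dirty, but its reads are unchanged (t4 unchanged); cached 0 stands.
  t9: dirty, but its reads are unchanged (a6 unchanged, t7 unchanged); cached 0 stands.
  t10: dirty, but its reads are unchanged (t9 unchanged, t4 unchanged); cached 0 stands.
  t11: dirty, but its reads are unchanged (t7 unchanged, t10 unchanged); cached 0 stands.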